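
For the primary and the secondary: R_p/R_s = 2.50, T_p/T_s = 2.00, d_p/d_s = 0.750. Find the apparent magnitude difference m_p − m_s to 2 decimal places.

L_p/L_s = (2.50)²(2.00)⁴ = 100.0.
F_p/F_s = (L_p/L_s)/(d_p/d_s)² = 100.0/0.5625 = 177.8.
m_p − m_s = −2.5 log₁₀(177.8) = -5.62.

-5.62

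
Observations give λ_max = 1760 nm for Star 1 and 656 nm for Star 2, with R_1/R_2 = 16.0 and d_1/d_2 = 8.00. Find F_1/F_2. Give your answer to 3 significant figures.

0.0772

Wien's law: T_1/T_2 = λ_2/λ_1 = 656/1760 = 0.3727.
L_1/L_2 = (R_1/R_2)²(T_1/T_2)⁴ = (16.0)²(0.3727)⁴ = 4.941.
F_1/F_2 = (L_1/L_2)/(d_1/d_2)² = 4.941/(8.00)² = 0.07720.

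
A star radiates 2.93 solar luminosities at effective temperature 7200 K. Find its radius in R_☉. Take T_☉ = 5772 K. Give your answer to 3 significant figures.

R/R_☉ = √(L/L_☉) / (T/T_☉)² = √(2.93) / (1.247)²
       = 1.712 / 1.556 = 1.100.

1.10 R_☉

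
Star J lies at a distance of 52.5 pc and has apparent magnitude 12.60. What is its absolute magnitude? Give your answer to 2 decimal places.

9.00

M = m − 5 log₁₀(d/10 pc) = 12.60 − 5 log₁₀(52.5/10)
  = 12.60 − 5 × 0.720 = 12.60 − 3.60 = 9.00.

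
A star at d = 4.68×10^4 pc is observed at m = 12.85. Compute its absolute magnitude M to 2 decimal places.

-5.50

M = m − 5 log₁₀(d/10 pc) = 12.85 − 5 log₁₀(4.68×10^4/10)
  = 12.85 − 5 × 3.670 = 12.85 − 18.35 = -5.50.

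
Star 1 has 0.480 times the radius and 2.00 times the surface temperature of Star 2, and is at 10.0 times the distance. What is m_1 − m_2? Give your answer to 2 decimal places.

L_1/L_2 = (0.480)²(2.00)⁴ = 3.686.
F_1/F_2 = (L_1/L_2)/(d_1/d_2)² = 3.686/100.0 = 0.03686.
m_1 − m_2 = −2.5 log₁₀(0.03686) = 3.58.

3.58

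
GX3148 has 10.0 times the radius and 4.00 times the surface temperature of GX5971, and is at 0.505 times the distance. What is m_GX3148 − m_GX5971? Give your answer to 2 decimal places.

L_GX3148/L_GX5971 = (10.0)²(4.00)⁴ = 2.560×10^4.
F_GX3148/F_GX5971 = (L_GX3148/L_GX5971)/(d_GX3148/d_GX5971)² = 2.560×10^4/0.2550 = 1.004×10^5.
m_GX3148 − m_GX5971 = −2.5 log₁₀(1.004×10^5) = -12.50.

-12.50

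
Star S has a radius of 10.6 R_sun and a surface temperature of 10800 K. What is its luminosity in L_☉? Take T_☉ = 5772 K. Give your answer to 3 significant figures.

1.38×10^3 L_☉

L/L_☉ = (R/R_☉)² (T/T_☉)⁴ = (10.6)² × (10800/5772)⁴
       = 112.4 × (1.871)⁴ = 112.4 × 12.26 = 1377.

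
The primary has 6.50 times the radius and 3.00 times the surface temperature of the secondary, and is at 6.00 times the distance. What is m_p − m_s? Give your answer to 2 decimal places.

L_p/L_s = (6.50)²(3.00)⁴ = 3422.
F_p/F_s = (L_p/L_s)/(d_p/d_s)² = 3422/36.00 = 95.06.
m_p − m_s = −2.5 log₁₀(95.06) = -4.95.

-4.95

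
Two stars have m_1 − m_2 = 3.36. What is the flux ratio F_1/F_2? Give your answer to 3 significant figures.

0.0453

F_1/F_2 = 10^(−(m_1 − m_2)/2.5) = 10^(-3.36/2.5) = 10^-1.344 = 0.04529.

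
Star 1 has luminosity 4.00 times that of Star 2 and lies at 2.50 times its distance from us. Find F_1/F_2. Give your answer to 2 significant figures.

0.64

F = L/(4πd²), so F_1/F_2 = (L_1/L_2) / (d_1/d_2)²
= 4.00 / (2.50)² = 4.00 / 6.250 = 0.6400.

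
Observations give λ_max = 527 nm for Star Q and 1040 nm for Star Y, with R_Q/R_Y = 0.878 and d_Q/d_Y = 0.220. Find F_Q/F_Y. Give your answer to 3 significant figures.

242

Wien's law: T_Q/T_Y = λ_Y/λ_Q = 1040/527 = 1.973.
L_Q/L_Y = (R_Q/R_Y)²(T_Q/T_Y)⁴ = (0.878)²(1.973)⁴ = 11.69.
F_Q/F_Y = (L_Q/L_Y)/(d_Q/d_Y)² = 11.69/(0.220)² = 241.6.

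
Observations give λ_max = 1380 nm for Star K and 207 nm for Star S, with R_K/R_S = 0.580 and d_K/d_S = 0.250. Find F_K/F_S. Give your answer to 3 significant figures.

0.00272

Wien's law: T_K/T_S = λ_S/λ_K = 207/1380 = 0.1500.
L_K/L_S = (R_K/R_S)²(T_K/T_S)⁴ = (0.580)²(0.1500)⁴ = 1.703×10^-4.
F_K/F_S = (L_K/L_S)/(d_K/d_S)² = 1.703×10^-4/(0.250)² = 0.002725.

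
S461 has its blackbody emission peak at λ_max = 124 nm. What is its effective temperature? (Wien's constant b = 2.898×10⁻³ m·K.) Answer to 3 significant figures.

T = b/λ_max = 2.898×10⁻³ / (124×10⁻⁹) = 2.337×10^4 K.

2.34×10^4 K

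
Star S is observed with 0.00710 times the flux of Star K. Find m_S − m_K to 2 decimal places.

5.37

m_S − m_K = −2.5 log₁₀(F_S/F_K) = −2.5 log₁₀(0.00710) = −2.5 × (-2.149) = 5.372.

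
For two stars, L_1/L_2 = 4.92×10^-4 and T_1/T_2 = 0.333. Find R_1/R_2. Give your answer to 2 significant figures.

0.20

L ∝ R²T⁴ gives R ∝ √L / T², so
R_1/R_2 = √(4.92×10^-4) / (0.333)² = 0.02218 / 0.1109 = 0.2000.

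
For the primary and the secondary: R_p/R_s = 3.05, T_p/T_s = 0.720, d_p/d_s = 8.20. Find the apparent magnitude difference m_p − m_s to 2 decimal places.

L_p/L_s = (3.05)²(0.720)⁴ = 2.500.
F_p/F_s = (L_p/L_s)/(d_p/d_s)² = 2.500/67.24 = 0.03718.
m_p − m_s = −2.5 log₁₀(0.03718) = 3.57.

3.57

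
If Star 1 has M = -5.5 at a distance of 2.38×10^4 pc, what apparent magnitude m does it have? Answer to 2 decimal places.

m = M + 5 log₁₀(d/10 pc) = -5.5 + 5 log₁₀(2.38×10^4/10)
  = -5.5 + 5 × 3.377 = -5.5 + 16.88 = 11.38.

11.38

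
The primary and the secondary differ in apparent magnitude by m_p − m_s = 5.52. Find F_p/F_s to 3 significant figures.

0.00619

F_p/F_s = 10^(−(m_p − m_s)/2.5) = 10^(-5.52/2.5) = 10^-2.208 = 0.006194.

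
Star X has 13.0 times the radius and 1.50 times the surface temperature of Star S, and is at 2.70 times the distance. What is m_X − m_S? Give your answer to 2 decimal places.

-5.17

L_X/L_S = (13.0)²(1.50)⁴ = 855.6.
F_X/F_S = (L_X/L_S)/(d_X/d_S)² = 855.6/7.290 = 117.4.
m_X − m_S = −2.5 log₁₀(117.4) = -5.17.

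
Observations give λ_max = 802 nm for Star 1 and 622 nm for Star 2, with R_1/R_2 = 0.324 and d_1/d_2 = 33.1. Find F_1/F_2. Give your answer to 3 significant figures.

Wien's law: T_1/T_2 = λ_2/λ_1 = 622/802 = 0.7756.
L_1/L_2 = (R_1/R_2)²(T_1/T_2)⁴ = (0.324)²(0.7756)⁴ = 0.03798.
F_1/F_2 = (L_1/L_2)/(d_1/d_2)² = 0.03798/(33.1)² = 3.467×10^-5.

3.47×10^-5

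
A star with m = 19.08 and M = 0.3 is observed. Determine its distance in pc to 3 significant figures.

m − M = 5 log₁₀(d/10 pc)
19.08 − (0.3) = 18.78 = 5 log₁₀(d/10)
d = 10 × 10^(18.78/5) = 10 × 10^3.756 = 5.702×10^4 pc.

5.70×10^4 pc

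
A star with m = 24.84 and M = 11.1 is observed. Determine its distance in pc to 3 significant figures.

5.60×10^3 pc

m − M = 5 log₁₀(d/10 pc)
24.84 − (11.1) = 13.74 = 5 log₁₀(d/10)
d = 10 × 10^(13.74/5) = 10 × 10^2.748 = 5598 pc.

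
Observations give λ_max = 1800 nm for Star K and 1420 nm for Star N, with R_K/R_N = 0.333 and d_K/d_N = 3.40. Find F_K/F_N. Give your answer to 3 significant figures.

Wien's law: T_K/T_N = λ_N/λ_K = 1420/1800 = 0.7889.
L_K/L_N = (R_K/R_N)²(T_K/T_N)⁴ = (0.333)²(0.7889)⁴ = 0.04295.
F_K/F_N = (L_K/L_N)/(d_K/d_N)² = 0.04295/(3.40)² = 0.003715.

0.00372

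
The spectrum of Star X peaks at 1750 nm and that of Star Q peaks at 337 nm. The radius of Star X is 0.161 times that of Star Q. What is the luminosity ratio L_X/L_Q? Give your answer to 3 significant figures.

3.56×10^-5

Wien's law gives T ∝ 1/λ_max, so T_X/T_Q = λ_Q/λ_X = 337/1750 = 0.1926.
Then L ∝ R²T⁴ gives L_X/L_Q = (0.161)² × (0.1926)⁴ = 0.02592 × 0.001375 = 3.565×10^-5.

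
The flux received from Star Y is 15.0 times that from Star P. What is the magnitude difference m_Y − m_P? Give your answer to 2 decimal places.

m_Y − m_P = −2.5 log₁₀(F_Y/F_P) = −2.5 log₁₀(15.0) = −2.5 × (1.176) = -2.940.

-2.94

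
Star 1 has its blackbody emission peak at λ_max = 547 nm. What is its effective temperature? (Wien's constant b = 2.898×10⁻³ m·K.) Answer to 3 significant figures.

T = b/λ_max = 2.898×10⁻³ / (547×10⁻⁹) = 5298 K.

5.30×10^3 K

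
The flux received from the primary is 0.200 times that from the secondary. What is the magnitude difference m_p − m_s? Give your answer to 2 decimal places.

1.75

m_p − m_s = −2.5 log₁₀(F_p/F_s) = −2.5 log₁₀(0.200) = −2.5 × (-0.699) = 1.747.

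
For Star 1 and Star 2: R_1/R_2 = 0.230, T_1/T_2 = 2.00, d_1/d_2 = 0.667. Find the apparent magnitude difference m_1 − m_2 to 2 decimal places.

-0.70

L_1/L_2 = (0.230)²(2.00)⁴ = 0.8464.
F_1/F_2 = (L_1/L_2)/(d_1/d_2)² = 0.8464/0.4449 = 1.902.
m_1 − m_2 = −2.5 log₁₀(1.902) = -0.70.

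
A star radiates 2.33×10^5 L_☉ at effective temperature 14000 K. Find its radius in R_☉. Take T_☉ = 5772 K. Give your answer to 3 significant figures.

82.0 R_☉

R/R_☉ = √(L/L_☉) / (T/T_☉)² = √(2.33×10^5) / (2.426)²
       = 482.7 / 5.883 = 82.05.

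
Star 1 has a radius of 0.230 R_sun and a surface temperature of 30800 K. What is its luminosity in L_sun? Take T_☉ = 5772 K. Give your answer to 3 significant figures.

42.9 L_sun

L/L_☉ = (R/R_☉)² (T/T_☉)⁴ = (0.230)² × (30800/5772)⁴
       = 0.05290 × (5.336)⁴ = 0.05290 × 810.8 = 42.89.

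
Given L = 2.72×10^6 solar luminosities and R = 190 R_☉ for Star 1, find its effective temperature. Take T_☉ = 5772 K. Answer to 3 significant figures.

1.70×10^4 K

T/T_☉ = (L/L_☉)^(1/4) / (R/R_☉)^(1/2)
T = 5772 × (2.72×10^6)^(1/4) / √(190) = 5772 × 40.61 / 13.78 = 1.701×10^4 K.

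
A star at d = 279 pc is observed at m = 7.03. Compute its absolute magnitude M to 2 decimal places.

-0.20

M = m − 5 log₁₀(d/10 pc) = 7.03 − 5 log₁₀(279/10)
  = 7.03 − 5 × 1.446 = 7.03 − 7.23 = -0.20.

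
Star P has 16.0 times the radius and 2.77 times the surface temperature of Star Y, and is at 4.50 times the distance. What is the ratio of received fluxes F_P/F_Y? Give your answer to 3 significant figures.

L_P/L_Y = (R_P/R_Y)²(T_P/T_Y)⁴ = (16.0)² × (2.77)⁴ = 1.507×10^4.
F_P/F_Y = (L_P/L_Y)/(d_P/d_Y)² = 1.507×10^4 / (4.50)² = 744.3.

744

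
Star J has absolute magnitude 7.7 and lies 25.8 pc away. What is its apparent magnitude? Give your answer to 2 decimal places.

m = M + 5 log₁₀(d/10 pc) = 7.7 + 5 log₁₀(25.8/10)
  = 7.7 + 5 × 0.412 = 7.7 + 2.06 = 9.76.

9.76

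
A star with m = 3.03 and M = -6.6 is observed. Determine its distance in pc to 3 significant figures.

843 pc

m − M = 5 log₁₀(d/10 pc)
3.03 − (-6.6) = 9.63 = 5 log₁₀(d/10)
d = 10 × 10^(9.63/5) = 10 × 10^1.926 = 843.3 pc.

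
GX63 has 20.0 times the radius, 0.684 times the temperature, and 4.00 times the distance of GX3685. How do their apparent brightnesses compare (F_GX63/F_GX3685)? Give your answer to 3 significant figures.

5.47

L_GX63/L_GX3685 = (R_GX63/R_GX3685)²(T_GX63/T_GX3685)⁴ = (20.0)² × (0.684)⁴ = 87.56.
F_GX63/F_GX3685 = (L_GX63/L_GX3685)/(d_GX63/d_GX3685)² = 87.56 / (4.00)² = 5.472.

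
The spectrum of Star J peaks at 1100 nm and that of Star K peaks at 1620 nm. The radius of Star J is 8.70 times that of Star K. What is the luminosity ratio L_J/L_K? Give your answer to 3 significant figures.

Wien's law gives T ∝ 1/λ_max, so T_J/T_K = λ_K/λ_J = 1620/1100 = 1.473.
Then L ∝ R²T⁴ gives L_J/L_K = (8.70)² × (1.473)⁴ = 75.69 × 4.704 = 356.1.

356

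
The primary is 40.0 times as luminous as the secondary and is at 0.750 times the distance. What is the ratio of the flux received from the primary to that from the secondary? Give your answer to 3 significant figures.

71.1

F = L/(4πd²), so F_p/F_s = (L_p/L_s) / (d_p/d_s)²
= 40.0 / (0.750)² = 40.0 / 0.5625 = 71.11.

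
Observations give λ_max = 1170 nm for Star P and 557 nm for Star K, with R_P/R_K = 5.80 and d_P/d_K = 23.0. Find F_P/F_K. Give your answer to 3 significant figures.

Wien's law: T_P/T_K = λ_K/λ_P = 557/1170 = 0.4761.
L_P/L_K = (R_P/R_K)²(T_P/T_K)⁴ = (5.80)²(0.4761)⁴ = 1.728.
F_P/F_K = (L_P/L_K)/(d_P/d_K)² = 1.728/(23.0)² = 0.003266.

0.00327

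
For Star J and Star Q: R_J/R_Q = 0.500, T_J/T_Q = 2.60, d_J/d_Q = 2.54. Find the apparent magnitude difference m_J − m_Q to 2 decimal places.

L_J/L_Q = (0.500)²(2.60)⁴ = 11.42.
F_J/F_Q = (L_J/L_Q)/(d_J/d_Q)² = 11.42/6.452 = 1.771.
m_J − m_Q = −2.5 log₁₀(1.771) = -0.62.

-0.62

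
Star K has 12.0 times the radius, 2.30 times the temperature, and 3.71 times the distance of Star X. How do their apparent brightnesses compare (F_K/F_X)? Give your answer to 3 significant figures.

L_K/L_X = (R_K/R_X)²(T_K/T_X)⁴ = (12.0)² × (2.30)⁴ = 4030.
F_K/F_X = (L_K/L_X)/(d_K/d_X)² = 4030 / (3.71)² = 292.8.

293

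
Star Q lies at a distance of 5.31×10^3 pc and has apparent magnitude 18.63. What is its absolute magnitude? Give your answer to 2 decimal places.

M = m − 5 log₁₀(d/10 pc) = 18.63 − 5 log₁₀(5.31×10^3/10)
  = 18.63 − 5 × 2.725 = 18.63 − 13.63 = 5.00.

5.00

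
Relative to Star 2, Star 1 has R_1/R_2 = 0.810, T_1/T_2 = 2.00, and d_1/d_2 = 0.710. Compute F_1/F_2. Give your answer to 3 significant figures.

20.8

L_1/L_2 = (R_1/R_2)²(T_1/T_2)⁴ = (0.810)² × (2.00)⁴ = 10.50.
F_1/F_2 = (L_1/L_2)/(d_1/d_2)² = 10.50 / (0.710)² = 20.82.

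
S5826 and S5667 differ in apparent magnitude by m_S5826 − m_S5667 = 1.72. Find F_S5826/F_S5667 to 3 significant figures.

F_S5826/F_S5667 = 10^(−(m_S5826 − m_S5667)/2.5) = 10^(-1.72/2.5) = 10^-0.688 = 0.2051.

0.205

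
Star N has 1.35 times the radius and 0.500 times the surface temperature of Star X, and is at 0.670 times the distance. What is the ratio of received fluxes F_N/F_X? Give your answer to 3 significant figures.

0.254

L_N/L_X = (R_N/R_X)²(T_N/T_X)⁴ = (1.35)² × (0.500)⁴ = 0.1139.
F_N/F_X = (L_N/L_X)/(d_N/d_X)² = 0.1139 / (0.670)² = 0.2537.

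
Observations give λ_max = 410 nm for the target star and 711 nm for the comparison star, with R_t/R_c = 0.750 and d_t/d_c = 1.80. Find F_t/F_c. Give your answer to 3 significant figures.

1.57

Wien's law: T_t/T_c = λ_c/λ_t = 711/410 = 1.734.
L_t/L_c = (R_t/R_c)²(T_t/T_c)⁴ = (0.750)²(1.734)⁴ = 5.087.
F_t/F_c = (L_t/L_c)/(d_t/d_c)² = 5.087/(1.80)² = 1.570.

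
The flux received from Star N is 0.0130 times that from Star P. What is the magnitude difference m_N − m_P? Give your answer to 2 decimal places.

4.72

m_N − m_P = −2.5 log₁₀(F_N/F_P) = −2.5 log₁₀(0.0130) = −2.5 × (-1.886) = 4.715.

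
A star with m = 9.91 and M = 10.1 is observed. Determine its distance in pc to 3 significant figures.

m − M = 5 log₁₀(d/10 pc)
9.91 − (10.1) = -0.19 = 5 log₁₀(d/10)
d = 10 × 10^(-0.19/5) = 10 × 10^-0.038 = 9.162 pc.

9.16 pc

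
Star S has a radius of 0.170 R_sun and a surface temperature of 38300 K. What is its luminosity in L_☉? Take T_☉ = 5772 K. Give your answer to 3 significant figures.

L/L_☉ = (R/R_☉)² (T/T_☉)⁴ = (0.170)² × (38300/5772)⁴
       = 0.02890 × (6.635)⁴ = 0.02890 × 1939 = 56.03.

56.0 L_☉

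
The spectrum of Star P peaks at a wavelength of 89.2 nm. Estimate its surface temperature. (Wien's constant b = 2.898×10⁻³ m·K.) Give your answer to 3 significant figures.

T = b/λ_max = 2.898×10⁻³ / (89.2×10⁻⁹) = 3.249×10^4 K.

3.25×10^4 K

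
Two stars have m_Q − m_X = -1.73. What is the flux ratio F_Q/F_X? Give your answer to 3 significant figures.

F_Q/F_X = 10^(−(m_Q − m_X)/2.5) = 10^(1.73/2.5) = 10^0.692 = 4.920.

4.92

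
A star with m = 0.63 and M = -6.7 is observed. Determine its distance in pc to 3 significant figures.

m − M = 5 log₁₀(d/10 pc)
0.63 − (-6.7) = 7.33 = 5 log₁₀(d/10)
d = 10 × 10^(7.33/5) = 10 × 10^1.466 = 292.4 pc.

292 pc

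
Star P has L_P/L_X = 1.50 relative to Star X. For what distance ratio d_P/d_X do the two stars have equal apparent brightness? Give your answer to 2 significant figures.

1.2

Equal flux requires L_P/d_P² = L_X/d_X², so d_P/d_X = √(L_P/L_X)
= √(1.50) = 1.225.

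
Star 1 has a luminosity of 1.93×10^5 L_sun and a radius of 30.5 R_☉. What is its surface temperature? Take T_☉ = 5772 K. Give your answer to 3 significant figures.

T/T_☉ = (L/L_☉)^(1/4) / (R/R_☉)^(1/2)
T = 5772 × (1.93×10^5)^(1/4) / √(30.5) = 5772 × 20.96 / 5.523 = 2.191×10^4 K.

2.19×10^4 K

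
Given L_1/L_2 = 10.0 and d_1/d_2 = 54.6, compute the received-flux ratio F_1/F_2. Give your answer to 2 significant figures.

0.0034

F = L/(4πd²), so F_1/F_2 = (L_1/L_2) / (d_1/d_2)²
= 10.0 / (54.6)² = 10.0 / 2981 = 0.003354.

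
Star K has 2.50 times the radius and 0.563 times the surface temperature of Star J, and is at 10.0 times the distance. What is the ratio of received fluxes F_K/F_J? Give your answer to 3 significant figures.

L_K/L_J = (R_K/R_J)²(T_K/T_J)⁴ = (2.50)² × (0.563)⁴ = 0.6279.
F_K/F_J = (L_K/L_J)/(d_K/d_J)² = 0.6279 / (10.0)² = 0.006279.

0.00628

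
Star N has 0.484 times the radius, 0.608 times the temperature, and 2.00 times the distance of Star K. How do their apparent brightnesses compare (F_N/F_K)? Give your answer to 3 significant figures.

L_N/L_K = (R_N/R_K)²(T_N/T_K)⁴ = (0.484)² × (0.608)⁴ = 0.03201.
F_N/F_K = (L_N/L_K)/(d_N/d_K)² = 0.03201 / (2.00)² = 0.008003.

0.00800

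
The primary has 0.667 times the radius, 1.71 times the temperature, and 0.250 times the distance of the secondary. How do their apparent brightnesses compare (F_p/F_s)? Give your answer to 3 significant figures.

60.9

L_p/L_s = (R_p/R_s)²(T_p/T_s)⁴ = (0.667)² × (1.71)⁴ = 3.804.
F_p/F_s = (L_p/L_s)/(d_p/d_s)² = 3.804 / (0.250)² = 60.86.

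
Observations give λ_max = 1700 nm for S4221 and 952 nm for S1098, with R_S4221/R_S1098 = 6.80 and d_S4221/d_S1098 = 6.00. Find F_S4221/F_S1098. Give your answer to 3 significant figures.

Wien's law: T_S4221/T_S1098 = λ_S1098/λ_S4221 = 952/1700 = 0.5600.
L_S4221/L_S1098 = (R_S4221/R_S1098)²(T_S4221/T_S1098)⁴ = (6.80)²(0.5600)⁴ = 4.547.
F_S4221/F_S1098 = (L_S4221/L_S1098)/(d_S4221/d_S1098)² = 4.547/(6.00)² = 0.1263.

0.126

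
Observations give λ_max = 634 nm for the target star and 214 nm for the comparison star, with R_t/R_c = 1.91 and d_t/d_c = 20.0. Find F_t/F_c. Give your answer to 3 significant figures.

1.18×10^-4

Wien's law: T_t/T_c = λ_c/λ_t = 214/634 = 0.3375.
L_t/L_c = (R_t/R_c)²(T_t/T_c)⁴ = (1.91)²(0.3375)⁴ = 0.04735.
F_t/F_c = (L_t/L_c)/(d_t/d_c)² = 0.04735/(20.0)² = 1.184×10^-4.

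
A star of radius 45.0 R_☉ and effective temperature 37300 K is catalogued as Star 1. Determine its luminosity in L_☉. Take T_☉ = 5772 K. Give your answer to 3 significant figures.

L/L_☉ = (R/R_☉)² (T/T_☉)⁴ = (45.0)² × (37300/5772)⁴
       = 2025 × (6.462)⁴ = 2025 × 1744 = 3.531×10^6.

3.53×10^6 L_☉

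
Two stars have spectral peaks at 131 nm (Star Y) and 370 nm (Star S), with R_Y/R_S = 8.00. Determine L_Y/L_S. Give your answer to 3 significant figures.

4.07×10^3

Wien's law gives T ∝ 1/λ_max, so T_Y/T_S = λ_S/λ_Y = 370/131 = 2.824.
Then L ∝ R²T⁴ gives L_Y/L_S = (8.00)² × (2.824)⁴ = 64.00 × 63.64 = 4073.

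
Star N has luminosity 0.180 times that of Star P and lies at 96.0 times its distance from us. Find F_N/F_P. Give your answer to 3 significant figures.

F = L/(4πd²), so F_N/F_P = (L_N/L_P) / (d_N/d_P)²
= 0.180 / (96.0)² = 0.180 / 9216 = 1.953×10^-5.

1.95×10^-5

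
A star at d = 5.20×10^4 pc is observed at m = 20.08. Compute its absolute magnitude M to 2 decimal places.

1.50

M = m − 5 log₁₀(d/10 pc) = 20.08 − 5 log₁₀(5.20×10^4/10)
  = 20.08 − 5 × 3.716 = 20.08 − 18.58 = 1.50.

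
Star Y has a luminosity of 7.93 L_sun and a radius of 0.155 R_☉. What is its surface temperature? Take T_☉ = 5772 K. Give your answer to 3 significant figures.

2.46×10^4 K

T/T_☉ = (L/L_☉)^(1/4) / (R/R_☉)^(1/2)
T = 5772 × (7.93)^(1/4) / √(0.155) = 5772 × 1.678 / 0.3937 = 2.460×10^4 K.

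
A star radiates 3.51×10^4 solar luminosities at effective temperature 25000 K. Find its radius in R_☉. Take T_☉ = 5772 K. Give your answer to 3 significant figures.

9.99 R_☉

R/R_☉ = √(L/L_☉) / (T/T_☉)² = √(3.51×10^4) / (4.331)²
       = 187.3 / 18.76 = 9.987.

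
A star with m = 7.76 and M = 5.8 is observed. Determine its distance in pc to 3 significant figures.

m − M = 5 log₁₀(d/10 pc)
7.76 − (5.8) = 1.96 = 5 log₁₀(d/10)
d = 10 × 10^(1.96/5) = 10 × 10^0.392 = 24.66 pc.

24.7 pc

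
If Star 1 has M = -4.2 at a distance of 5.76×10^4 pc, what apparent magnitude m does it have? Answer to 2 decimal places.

14.60

m = M + 5 log₁₀(d/10 pc) = -4.2 + 5 log₁₀(5.76×10^4/10)
  = -4.2 + 5 × 3.760 = -4.2 + 18.80 = 14.60.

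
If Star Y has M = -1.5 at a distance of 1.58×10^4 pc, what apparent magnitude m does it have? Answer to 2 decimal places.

14.49

m = M + 5 log₁₀(d/10 pc) = -1.5 + 5 log₁₀(1.58×10^4/10)
  = -1.5 + 5 × 3.199 = -1.5 + 15.99 = 14.49.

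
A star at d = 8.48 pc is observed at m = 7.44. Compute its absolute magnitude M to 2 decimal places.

M = m − 5 log₁₀(d/10 pc) = 7.44 − 5 log₁₀(8.48/10)
  = 7.44 − 5 × -0.072 = 7.44 − -0.36 = 7.80.

7.80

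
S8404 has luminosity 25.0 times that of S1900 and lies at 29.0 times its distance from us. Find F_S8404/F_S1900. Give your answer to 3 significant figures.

0.0297

F = L/(4πd²), so F_S8404/F_S1900 = (L_S8404/L_S1900) / (d_S8404/d_S1900)²
= 25.0 / (29.0)² = 25.0 / 841.0 = 0.02973.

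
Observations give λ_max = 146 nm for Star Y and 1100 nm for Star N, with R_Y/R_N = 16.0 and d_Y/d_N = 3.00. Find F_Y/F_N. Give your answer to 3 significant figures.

9.17×10^4

Wien's law: T_Y/T_N = λ_N/λ_Y = 1100/146 = 7.534.
L_Y/L_N = (R_Y/R_N)²(T_Y/T_N)⁴ = (16.0)²(7.534)⁴ = 8.249×10^5.
F_Y/F_N = (L_Y/L_N)/(d_Y/d_N)² = 8.249×10^5/(3.00)² = 9.166×10^4.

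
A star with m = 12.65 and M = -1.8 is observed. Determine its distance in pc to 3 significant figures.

7.76×10^3 pc

m − M = 5 log₁₀(d/10 pc)
12.65 − (-1.8) = 14.45 = 5 log₁₀(d/10)
d = 10 × 10^(14.45/5) = 10 × 10^2.890 = 7762 pc.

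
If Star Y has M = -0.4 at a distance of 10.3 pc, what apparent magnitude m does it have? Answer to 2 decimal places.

m = M + 5 log₁₀(d/10 pc) = -0.4 + 5 log₁₀(10.3/10)
  = -0.4 + 5 × 0.013 = -0.4 + 0.06 = -0.34.

-0.34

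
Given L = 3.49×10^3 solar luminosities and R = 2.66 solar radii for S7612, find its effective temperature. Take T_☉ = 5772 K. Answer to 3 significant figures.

T/T_☉ = (L/L_☉)^(1/4) / (R/R_☉)^(1/2)
T = 5772 × (3.49×10^3)^(1/4) / √(2.66) = 5772 × 7.686 / 1.631 = 2.720×10^4 K.

2.72×10^4 K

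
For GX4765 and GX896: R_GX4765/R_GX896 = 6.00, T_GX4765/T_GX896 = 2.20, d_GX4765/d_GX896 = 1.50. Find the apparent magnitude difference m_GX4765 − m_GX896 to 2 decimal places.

L_GX4765/L_GX896 = (6.00)²(2.20)⁴ = 843.3.
F_GX4765/F_GX896 = (L_GX4765/L_GX896)/(d_GX4765/d_GX896)² = 843.3/2.250 = 374.8.
m_GX4765 − m_GX896 = −2.5 log₁₀(374.8) = -6.43.

-6.43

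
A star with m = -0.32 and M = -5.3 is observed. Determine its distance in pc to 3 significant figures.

m − M = 5 log₁₀(d/10 pc)
-0.32 − (-5.3) = 4.98 = 5 log₁₀(d/10)
d = 10 × 10^(4.98/5) = 10 × 10^0.996 = 99.08 pc.

99.1 pc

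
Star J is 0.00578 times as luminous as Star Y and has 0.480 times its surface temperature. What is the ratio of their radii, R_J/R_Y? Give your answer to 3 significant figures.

L ∝ R²T⁴ gives R ∝ √L / T², so
R_J/R_Y = √(0.00578) / (0.480)² = 0.07603 / 0.2304 = 0.3300.

0.330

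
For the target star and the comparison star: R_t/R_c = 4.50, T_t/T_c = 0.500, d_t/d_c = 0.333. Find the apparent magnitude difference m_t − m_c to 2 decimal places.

-2.64

L_t/L_c = (4.50)²(0.500)⁴ = 1.266.
F_t/F_c = (L_t/L_c)/(d_t/d_c)² = 1.266/0.1109 = 11.41.
m_t − m_c = −2.5 log₁₀(11.41) = -2.64.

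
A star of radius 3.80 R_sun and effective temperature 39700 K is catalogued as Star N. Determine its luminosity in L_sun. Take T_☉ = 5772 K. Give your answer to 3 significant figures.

3.23×10^4 L_sun

L/L_☉ = (R/R_☉)² (T/T_☉)⁴ = (3.80)² × (39700/5772)⁴
       = 14.44 × (6.878)⁴ = 14.44 × 2238 = 3.232×10^4.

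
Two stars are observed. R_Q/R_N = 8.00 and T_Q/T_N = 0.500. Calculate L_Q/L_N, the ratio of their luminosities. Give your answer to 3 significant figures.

4.00

From the Stefan–Boltzmann law, L ∝ R²T⁴, so
L_Q/L_N = (R_Q/R_N)² (T_Q/T_N)⁴ = (8.00)² × (0.500)⁴ = 64.00 × 0.06250 = 4.000.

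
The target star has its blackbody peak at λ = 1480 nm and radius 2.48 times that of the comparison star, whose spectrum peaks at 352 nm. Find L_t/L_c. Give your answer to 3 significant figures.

0.0197

Wien's law gives T ∝ 1/λ_max, so T_t/T_c = λ_c/λ_t = 352/1480 = 0.2378.
Then L ∝ R²T⁴ gives L_t/L_c = (2.48)² × (0.2378)⁴ = 6.150 × 0.003200 = 0.01968.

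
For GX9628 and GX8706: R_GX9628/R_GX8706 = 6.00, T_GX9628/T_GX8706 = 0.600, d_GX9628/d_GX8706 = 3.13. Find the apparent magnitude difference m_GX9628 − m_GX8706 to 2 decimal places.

0.81

L_GX9628/L_GX8706 = (6.00)²(0.600)⁴ = 4.666.
F_GX9628/F_GX8706 = (L_GX9628/L_GX8706)/(d_GX9628/d_GX8706)² = 4.666/9.797 = 0.4762.
m_GX9628 − m_GX8706 = −2.5 log₁₀(0.4762) = 0.81.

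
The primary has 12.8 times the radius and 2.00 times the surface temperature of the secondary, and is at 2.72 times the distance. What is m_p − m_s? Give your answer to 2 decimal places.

-6.37

L_p/L_s = (12.8)²(2.00)⁴ = 2621.
F_p/F_s = (L_p/L_s)/(d_p/d_s)² = 2621/7.398 = 354.3.
m_p − m_s = −2.5 log₁₀(354.3) = -6.37.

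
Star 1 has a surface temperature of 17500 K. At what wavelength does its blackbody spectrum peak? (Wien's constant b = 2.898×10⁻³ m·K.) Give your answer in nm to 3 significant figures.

λ_max = b/T = 2.898×10⁻³ / 17500 = 1.66×10^-7 m = 165.6 nm.

166 nm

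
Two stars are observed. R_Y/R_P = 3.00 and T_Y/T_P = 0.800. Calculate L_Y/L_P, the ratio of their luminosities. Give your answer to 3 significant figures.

3.69

From the Stefan–Boltzmann law, L ∝ R²T⁴, so
L_Y/L_P = (R_Y/R_P)² (T_Y/T_P)⁴ = (3.00)² × (0.800)⁴ = 9.000 × 0.4096 = 3.686.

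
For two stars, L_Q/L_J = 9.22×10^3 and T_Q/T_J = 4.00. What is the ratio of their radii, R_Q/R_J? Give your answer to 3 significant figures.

6.00

L ∝ R²T⁴ gives R ∝ √L / T², so
R_Q/R_J = √(9.22×10^3) / (4.00)² = 96.02 / 16.00 = 6.001.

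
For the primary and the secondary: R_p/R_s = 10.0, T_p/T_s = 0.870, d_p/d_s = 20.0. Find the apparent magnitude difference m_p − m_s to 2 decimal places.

2.11

L_p/L_s = (10.0)²(0.870)⁴ = 57.29.
F_p/F_s = (L_p/L_s)/(d_p/d_s)² = 57.29/400.0 = 0.1432.
m_p − m_s = −2.5 log₁₀(0.1432) = 2.11.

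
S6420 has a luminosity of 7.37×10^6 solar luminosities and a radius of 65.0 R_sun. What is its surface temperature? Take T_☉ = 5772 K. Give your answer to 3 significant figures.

T/T_☉ = (L/L_☉)^(1/4) / (R/R_☉)^(1/2)
T = 5772 × (7.37×10^6)^(1/4) / √(65.0) = 5772 × 52.10 / 8.062 = 3.730×10^4 K.

3.73×10^4 K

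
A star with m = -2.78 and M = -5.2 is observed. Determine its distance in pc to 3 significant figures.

m − M = 5 log₁₀(d/10 pc)
-2.78 − (-5.2) = 2.42 = 5 log₁₀(d/10)
d = 10 × 10^(2.42/5) = 10 × 10^0.484 = 30.48 pc.

30.5 pc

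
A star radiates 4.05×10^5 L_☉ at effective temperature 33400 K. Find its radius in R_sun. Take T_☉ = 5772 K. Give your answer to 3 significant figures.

R/R_☉ = √(L/L_☉) / (T/T_☉)² = √(4.05×10^5) / (5.787)²
       = 636.4 / 33.48 = 19.01.

19.0 R_sun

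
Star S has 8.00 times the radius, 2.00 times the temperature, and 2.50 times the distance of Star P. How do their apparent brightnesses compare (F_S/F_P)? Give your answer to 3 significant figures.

164

L_S/L_P = (R_S/R_P)²(T_S/T_P)⁴ = (8.00)² × (2.00)⁴ = 1024.
F_S/F_P = (L_S/L_P)/(d_S/d_P)² = 1024 / (2.50)² = 163.8.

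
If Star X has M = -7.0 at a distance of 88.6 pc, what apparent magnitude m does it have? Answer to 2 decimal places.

m = M + 5 log₁₀(d/10 pc) = -7.0 + 5 log₁₀(88.6/10)
  = -7.0 + 5 × 0.947 = -7.0 + 4.74 = -2.26.

-2.26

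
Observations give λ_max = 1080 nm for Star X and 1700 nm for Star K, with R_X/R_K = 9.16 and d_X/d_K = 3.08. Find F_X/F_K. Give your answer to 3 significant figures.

Wien's law: T_X/T_K = λ_K/λ_X = 1700/1080 = 1.574.
L_X/L_K = (R_X/R_K)²(T_X/T_K)⁴ = (9.16)²(1.574)⁴ = 515.1.
F_X/F_K = (L_X/L_K)/(d_X/d_K)² = 515.1/(3.08)² = 54.30.

54.3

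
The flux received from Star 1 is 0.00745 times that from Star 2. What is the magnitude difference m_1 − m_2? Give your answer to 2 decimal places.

m_1 − m_2 = −2.5 log₁₀(F_1/F_2) = −2.5 log₁₀(0.00745) = −2.5 × (-2.128) = 5.320.

5.32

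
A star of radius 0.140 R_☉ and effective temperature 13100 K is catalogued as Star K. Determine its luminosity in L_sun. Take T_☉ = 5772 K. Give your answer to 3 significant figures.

L/L_☉ = (R/R_☉)² (T/T_☉)⁴ = (0.140)² × (13100/5772)⁴
       = 0.01960 × (2.270)⁴ = 0.01960 × 26.53 = 0.5200.

0.520 L_sun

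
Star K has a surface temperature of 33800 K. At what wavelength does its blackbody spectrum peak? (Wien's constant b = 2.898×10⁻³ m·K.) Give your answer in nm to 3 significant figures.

85.7 nm

λ_max = b/T = 2.898×10⁻³ / 33800 = 8.57×10^-8 m = 85.74 nm.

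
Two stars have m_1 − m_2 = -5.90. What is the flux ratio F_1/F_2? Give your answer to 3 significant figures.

229

F_1/F_2 = 10^(−(m_1 − m_2)/2.5) = 10^(5.90/2.5) = 10^2.360 = 229.1.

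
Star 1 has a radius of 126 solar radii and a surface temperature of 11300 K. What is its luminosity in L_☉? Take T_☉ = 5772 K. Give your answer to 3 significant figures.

2.33×10^5 L_☉

L/L_☉ = (R/R_☉)² (T/T_☉)⁴ = (126)² × (11300/5772)⁴
       = 1.588×10^4 × (1.958)⁴ = 1.588×10^4 × 14.69 = 2.332×10^5.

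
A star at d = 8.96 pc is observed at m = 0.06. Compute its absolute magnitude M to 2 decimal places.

M = m − 5 log₁₀(d/10 pc) = 0.06 − 5 log₁₀(8.96/10)
  = 0.06 − 5 × -0.048 = 0.06 − -0.24 = 0.30.

0.30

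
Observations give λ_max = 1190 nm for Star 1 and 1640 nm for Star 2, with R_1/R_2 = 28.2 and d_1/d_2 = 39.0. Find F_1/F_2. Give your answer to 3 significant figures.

Wien's law: T_1/T_2 = λ_2/λ_1 = 1640/1190 = 1.378.
L_1/L_2 = (R_1/R_2)²(T_1/T_2)⁴ = (28.2)²(1.378)⁴ = 2869.
F_1/F_2 = (L_1/L_2)/(d_1/d_2)² = 2869/(39.0)² = 1.886.

1.89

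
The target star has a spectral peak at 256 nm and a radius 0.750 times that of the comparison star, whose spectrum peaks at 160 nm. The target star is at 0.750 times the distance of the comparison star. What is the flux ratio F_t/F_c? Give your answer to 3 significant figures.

0.153

Wien's law: T_t/T_c = λ_c/λ_t = 160/256 = 0.6250.
L_t/L_c = (R_t/R_c)²(T_t/T_c)⁴ = (0.750)²(0.6250)⁴ = 0.08583.
F_t/F_c = (L_t/L_c)/(d_t/d_c)² = 0.08583/(0.750)² = 0.1526.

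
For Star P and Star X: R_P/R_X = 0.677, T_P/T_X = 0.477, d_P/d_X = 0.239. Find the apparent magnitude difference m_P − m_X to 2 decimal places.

0.95

L_P/L_X = (0.677)²(0.477)⁴ = 0.02373.
F_P/F_X = (L_P/L_X)/(d_P/d_X)² = 0.02373/0.05712 = 0.4154.
m_P − m_X = −2.5 log₁₀(0.4154) = 0.95.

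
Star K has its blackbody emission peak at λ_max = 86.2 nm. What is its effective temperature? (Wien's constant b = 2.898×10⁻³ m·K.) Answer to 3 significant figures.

T = b/λ_max = 2.898×10⁻³ / (86.2×10⁻⁹) = 3.362×10^4 K.

3.36×10^4 K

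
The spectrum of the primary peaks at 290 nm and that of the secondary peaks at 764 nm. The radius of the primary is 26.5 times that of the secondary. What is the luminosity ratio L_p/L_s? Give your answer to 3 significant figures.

3.38×10^4

Wien's law gives T ∝ 1/λ_max, so T_p/T_s = λ_s/λ_p = 764/290 = 2.634.
Then L ∝ R²T⁴ gives L_p/L_s = (26.5)² × (2.634)⁴ = 702.2 × 48.17 = 3.383×10^4.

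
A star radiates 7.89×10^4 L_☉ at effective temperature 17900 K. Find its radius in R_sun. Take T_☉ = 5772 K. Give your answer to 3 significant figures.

29.2 R_sun

R/R_☉ = √(L/L_☉) / (T/T_☉)² = √(7.89×10^4) / (3.101)²
       = 280.9 / 9.617 = 29.21.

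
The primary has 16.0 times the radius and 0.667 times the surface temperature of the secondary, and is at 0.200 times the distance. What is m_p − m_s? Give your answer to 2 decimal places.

L_p/L_s = (16.0)²(0.667)⁴ = 50.67.
F_p/F_s = (L_p/L_s)/(d_p/d_s)² = 50.67/0.04000 = 1267.
m_p − m_s = −2.5 log₁₀(1267) = -7.76.

-7.76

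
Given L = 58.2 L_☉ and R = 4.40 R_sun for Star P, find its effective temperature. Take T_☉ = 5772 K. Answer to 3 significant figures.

T/T_☉ = (L/L_☉)^(1/4) / (R/R_☉)^(1/2)
T = 5772 × (58.2)^(1/4) / √(4.40) = 5772 × 2.762 / 2.098 = 7600 K.

7.60×10^3 K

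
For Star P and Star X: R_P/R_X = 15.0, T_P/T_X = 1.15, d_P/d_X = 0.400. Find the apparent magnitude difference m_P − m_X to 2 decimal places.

-8.48

L_P/L_X = (15.0)²(1.15)⁴ = 393.5.
F_P/F_X = (L_P/L_X)/(d_P/d_X)² = 393.5/0.1600 = 2460.
m_P − m_X = −2.5 log₁₀(2460) = -8.48.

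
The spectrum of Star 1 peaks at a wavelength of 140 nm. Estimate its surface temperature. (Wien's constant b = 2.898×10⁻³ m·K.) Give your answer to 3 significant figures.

2.07×10^4 K

T = b/λ_max = 2.898×10⁻³ / (140×10⁻⁹) = 2.070×10^4 K.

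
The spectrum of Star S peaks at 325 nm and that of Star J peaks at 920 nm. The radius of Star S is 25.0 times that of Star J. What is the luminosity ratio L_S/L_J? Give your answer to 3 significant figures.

Wien's law gives T ∝ 1/λ_max, so T_S/T_J = λ_J/λ_S = 920/325 = 2.831.
Then L ∝ R²T⁴ gives L_S/L_J = (25.0)² × (2.831)⁴ = 625.0 × 64.21 = 4.013×10^4.

4.01×10^4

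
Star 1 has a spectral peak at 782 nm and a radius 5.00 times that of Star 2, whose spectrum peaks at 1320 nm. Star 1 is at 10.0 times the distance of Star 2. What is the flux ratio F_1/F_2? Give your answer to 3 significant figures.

Wien's law: T_1/T_2 = λ_2/λ_1 = 1320/782 = 1.688.
L_1/L_2 = (R_1/R_2)²(T_1/T_2)⁴ = (5.00)²(1.688)⁴ = 203.0.
F_1/F_2 = (L_1/L_2)/(d_1/d_2)² = 203.0/(10.0)² = 2.030.

2.03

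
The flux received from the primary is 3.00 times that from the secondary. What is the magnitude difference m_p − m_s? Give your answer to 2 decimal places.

m_p − m_s = −2.5 log₁₀(F_p/F_s) = −2.5 log₁₀(3.00) = −2.5 × (0.477) = -1.193.

-1.19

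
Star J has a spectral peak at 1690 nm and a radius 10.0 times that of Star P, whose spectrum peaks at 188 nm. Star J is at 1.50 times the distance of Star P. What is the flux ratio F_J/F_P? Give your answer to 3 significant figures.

0.00681

Wien's law: T_J/T_P = λ_P/λ_J = 188/1690 = 0.1112.
L_J/L_P = (R_J/R_P)²(T_J/T_P)⁴ = (10.0)²(0.1112)⁴ = 0.01531.
F_J/F_P = (L_J/L_P)/(d_J/d_P)² = 0.01531/(1.50)² = 0.006806.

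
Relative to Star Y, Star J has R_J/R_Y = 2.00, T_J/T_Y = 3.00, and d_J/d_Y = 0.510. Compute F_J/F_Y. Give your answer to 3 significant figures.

1.25×10^3

L_J/L_Y = (R_J/R_Y)²(T_J/T_Y)⁴ = (2.00)² × (3.00)⁴ = 324.0.
F_J/F_Y = (L_J/L_Y)/(d_J/d_Y)² = 324.0 / (0.510)² = 1246.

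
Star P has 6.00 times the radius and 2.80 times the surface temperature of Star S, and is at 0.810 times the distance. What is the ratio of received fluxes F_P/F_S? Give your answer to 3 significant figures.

3.37×10^3

L_P/L_S = (R_P/R_S)²(T_P/T_S)⁴ = (6.00)² × (2.80)⁴ = 2213.
F_P/F_S = (L_P/L_S)/(d_P/d_S)² = 2213 / (0.810)² = 3373.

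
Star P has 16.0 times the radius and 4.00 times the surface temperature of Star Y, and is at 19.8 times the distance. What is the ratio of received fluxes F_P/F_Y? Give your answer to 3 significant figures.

167

L_P/L_Y = (R_P/R_Y)²(T_P/T_Y)⁴ = (16.0)² × (4.00)⁴ = 6.554×10^4.
F_P/F_Y = (L_P/L_Y)/(d_P/d_Y)² = 6.554×10^4 / (19.8)² = 167.2.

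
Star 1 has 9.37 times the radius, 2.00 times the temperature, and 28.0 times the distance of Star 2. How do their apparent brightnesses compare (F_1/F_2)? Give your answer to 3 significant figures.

L_1/L_2 = (R_1/R_2)²(T_1/T_2)⁴ = (9.37)² × (2.00)⁴ = 1405.
F_1/F_2 = (L_1/L_2)/(d_1/d_2)² = 1405 / (28.0)² = 1.792.

1.79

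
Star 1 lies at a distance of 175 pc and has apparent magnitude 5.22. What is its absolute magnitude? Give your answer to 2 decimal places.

-1.00

M = m − 5 log₁₀(d/10 pc) = 5.22 − 5 log₁₀(175/10)
  = 5.22 − 5 × 1.243 = 5.22 − 6.22 = -1.00.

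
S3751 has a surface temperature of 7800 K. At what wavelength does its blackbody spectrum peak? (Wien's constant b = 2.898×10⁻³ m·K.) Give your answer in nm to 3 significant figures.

λ_max = b/T = 2.898×10⁻³ / 7800 = 3.72×10^-7 m = 371.5 nm.

372 nm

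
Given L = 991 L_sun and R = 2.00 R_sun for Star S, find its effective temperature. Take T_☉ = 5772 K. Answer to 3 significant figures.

2.29×10^4 K

T/T_☉ = (L/L_☉)^(1/4) / (R/R_☉)^(1/2)
T = 5772 × (991)^(1/4) / √(2.00) = 5772 × 5.611 / 1.414 = 2.290×10^4 K.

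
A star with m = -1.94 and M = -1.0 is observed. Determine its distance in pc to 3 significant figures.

m − M = 5 log₁₀(d/10 pc)
-1.94 − (-1.0) = -0.94 = 5 log₁₀(d/10)
d = 10 × 10^(-0.94/5) = 10 × 10^-0.188 = 6.486 pc.

6.49 pc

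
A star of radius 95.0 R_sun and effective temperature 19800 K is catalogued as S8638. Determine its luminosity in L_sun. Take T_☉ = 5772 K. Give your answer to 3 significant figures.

L/L_☉ = (R/R_☉)² (T/T_☉)⁴ = (95.0)² × (19800/5772)⁴
       = 9025 × (3.430)⁴ = 9025 × 138.5 = 1.250×10^6.

1.25×10^6 L_sun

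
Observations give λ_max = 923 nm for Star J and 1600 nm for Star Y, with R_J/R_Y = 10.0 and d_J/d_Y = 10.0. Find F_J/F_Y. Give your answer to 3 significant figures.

Wien's law: T_J/T_Y = λ_Y/λ_J = 1600/923 = 1.733.
L_J/L_Y = (R_J/R_Y)²(T_J/T_Y)⁴ = (10.0)²(1.733)⁴ = 903.0.
F_J/F_Y = (L_J/L_Y)/(d_J/d_Y)² = 903.0/(10.0)² = 9.030.

9.03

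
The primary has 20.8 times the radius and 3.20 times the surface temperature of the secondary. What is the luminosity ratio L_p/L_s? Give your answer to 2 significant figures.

From the Stefan–Boltzmann law, L ∝ R²T⁴, so
L_p/L_s = (R_p/R_s)² (T_p/T_s)⁴ = (20.8)² × (3.20)⁴ = 432.6 × 104.9 = 4.537×10^4.

4.5×10^4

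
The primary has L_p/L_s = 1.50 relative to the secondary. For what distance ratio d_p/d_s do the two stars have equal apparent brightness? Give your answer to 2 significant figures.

1.2

Equal flux requires L_p/d_p² = L_s/d_s², so d_p/d_s = √(L_p/L_s)
= √(1.50) = 1.225.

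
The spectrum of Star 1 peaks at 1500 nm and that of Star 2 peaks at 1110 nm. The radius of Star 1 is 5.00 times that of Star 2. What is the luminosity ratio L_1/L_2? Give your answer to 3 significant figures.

7.50

Wien's law gives T ∝ 1/λ_max, so T_1/T_2 = λ_2/λ_1 = 1110/1500 = 0.7400.
Then L ∝ R²T⁴ gives L_1/L_2 = (5.00)² × (0.7400)⁴ = 25.00 × 0.2999 = 7.497.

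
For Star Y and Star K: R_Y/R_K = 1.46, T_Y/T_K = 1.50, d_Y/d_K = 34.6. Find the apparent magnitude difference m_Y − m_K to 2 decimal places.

5.11

L_Y/L_K = (1.46)²(1.50)⁴ = 10.79.
F_Y/F_K = (L_Y/L_K)/(d_Y/d_K)² = 10.79/1197 = 0.009014.
m_Y − m_K = −2.5 log₁₀(0.009014) = 5.11.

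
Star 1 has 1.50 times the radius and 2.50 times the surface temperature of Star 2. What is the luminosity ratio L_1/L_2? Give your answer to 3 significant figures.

87.9

From the Stefan–Boltzmann law, L ∝ R²T⁴, so
L_1/L_2 = (R_1/R_2)² (T_1/T_2)⁴ = (1.50)² × (2.50)⁴ = 2.250 × 39.06 = 87.89.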